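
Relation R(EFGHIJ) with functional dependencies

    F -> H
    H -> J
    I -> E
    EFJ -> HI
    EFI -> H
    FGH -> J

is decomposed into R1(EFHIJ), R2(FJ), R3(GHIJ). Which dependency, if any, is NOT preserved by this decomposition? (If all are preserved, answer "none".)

none

F → H lies within R1.
H → J lies within R1.
I → E lies within R1.
EFJ → HI lies within R1.
EFI → H lies within R1.
FGH → J: restricted closure across fragments reaches J.
Every dependency is enforceable on the fragments, so the decomposition is dependency-preserving.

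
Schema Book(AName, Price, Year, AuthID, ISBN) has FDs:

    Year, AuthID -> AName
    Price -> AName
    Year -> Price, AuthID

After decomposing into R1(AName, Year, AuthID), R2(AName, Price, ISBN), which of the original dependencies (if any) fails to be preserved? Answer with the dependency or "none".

Check Year → Price, AuthID: no single fragment contains all of {Price, Year, AuthID}, and the restricted closure of {Year} across the fragments never reaches {Price, AuthID}.
Year, AuthID → AName is preserved.
Price → AName is preserved.

Year -> Price, AuthID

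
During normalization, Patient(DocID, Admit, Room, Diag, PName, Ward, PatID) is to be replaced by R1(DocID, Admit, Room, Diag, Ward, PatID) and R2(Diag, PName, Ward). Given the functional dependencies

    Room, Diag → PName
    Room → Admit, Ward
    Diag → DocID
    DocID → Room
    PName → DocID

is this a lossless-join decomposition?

Yes

Common attributes: R1 ∩ R2 = {Diag, Ward}.
Closure of {Diag, Ward}: Diag → DocID applies, adding DocID; DocID → Room applies, adding Room; Room, Diag → PName applies, adding PName; Room → Admit, Ward applies, adding Admit. So (Diag, Ward)⁺ = {DocID, Admit, Room, Diag, PName, Ward}.
This closure contains every attribute of R2, so R1 ∩ R2 → R2. The join is lossless.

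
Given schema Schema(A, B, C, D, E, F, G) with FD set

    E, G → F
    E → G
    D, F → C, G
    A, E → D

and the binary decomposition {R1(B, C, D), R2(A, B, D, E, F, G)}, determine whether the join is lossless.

Common attributes: R1 ∩ R2 = {B, D}.
No dependency enlarges {B, D}, so (B, D)⁺ = {B, D}.
The closure contains neither all of R1 = {B, C, D} nor all of R2 = {A, B, D, E, F, G}, so the common attributes are not a superkey of either fragment. The join is lossy.

No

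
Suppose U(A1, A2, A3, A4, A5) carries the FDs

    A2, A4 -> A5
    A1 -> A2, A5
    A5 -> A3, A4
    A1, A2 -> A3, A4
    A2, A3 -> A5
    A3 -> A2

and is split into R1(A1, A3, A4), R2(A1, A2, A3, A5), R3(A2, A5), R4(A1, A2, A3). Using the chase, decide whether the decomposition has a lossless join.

Chase test. Columns are A1, A2, A3, A4, A5; row i has aⱼ where attribute j ∈ Ri, else bᵢⱼ.
Initial tableau (one row per fragment):
  row 1: a1 b12 a3 a4 b15
  row 2: a1 a2 a3 b24 a5
  row 3: b31 a2 b33 b34 a5
  row 4: a1 a2 a3 b44 b45
Rows 1 and 2 agree on A1; apply A1→A2, A5 and equate their A2, A5 entries.
Rows 1 and 4 agree on A1; apply A1→A2, A5 and equate their A2, A5 entries.
Rows 1 and 2 agree on A5; apply A5→A3, A4 and equate their A3, A4 entries.
Rows 1 and 3 agree on A5; apply A5→A3, A4 and equate their A3, A4 entries.
Rows 1 and 4 agree on A5; apply A5→A3, A4 and equate their A3, A4 entries.
Row 1 is now all distinguished symbols — the join is lossless.

Yes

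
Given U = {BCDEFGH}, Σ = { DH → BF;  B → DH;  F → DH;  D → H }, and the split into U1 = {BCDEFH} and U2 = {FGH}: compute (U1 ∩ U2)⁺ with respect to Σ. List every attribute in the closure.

U1 ∩ U2 = {FH}.
F → DH applies, adding D
DH → BF applies, adding B
Closure: {BDFH}.

BDFH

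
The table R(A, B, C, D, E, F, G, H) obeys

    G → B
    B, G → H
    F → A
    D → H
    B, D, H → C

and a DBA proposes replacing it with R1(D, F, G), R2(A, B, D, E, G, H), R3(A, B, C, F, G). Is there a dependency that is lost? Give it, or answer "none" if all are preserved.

Check B, D, H → C: no single fragment contains all of {B, C, D, H}, and the restricted closure of {B, D, H} across the fragments never reaches {C}.
G → B is preserved.
B, G → H is preserved.
F → A is preserved.
D → H is preserved.

B, D, H → C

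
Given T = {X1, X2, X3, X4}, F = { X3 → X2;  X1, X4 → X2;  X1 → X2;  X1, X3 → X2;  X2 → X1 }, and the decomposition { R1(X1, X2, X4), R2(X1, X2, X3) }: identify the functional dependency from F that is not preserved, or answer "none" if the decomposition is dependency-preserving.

none

X3 → X2 lies within R2.
X1, X4 → X2 lies within R1.
X1 → X2 lies within R1.
X1, X3 → X2 lies within R2.
X2 → X1 lies within R1.
Every dependency is enforceable on the fragments, so the decomposition is dependency-preserving.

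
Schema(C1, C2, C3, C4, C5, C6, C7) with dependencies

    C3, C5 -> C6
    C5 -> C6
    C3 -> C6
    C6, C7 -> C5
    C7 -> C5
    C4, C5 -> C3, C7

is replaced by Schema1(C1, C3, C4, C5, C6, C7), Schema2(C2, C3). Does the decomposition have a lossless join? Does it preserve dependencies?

Lossless test: (C3)⁺ = {C3, C6}, which is a superkey of neither fragment — lossy.
Dependency preservation: every FD's attributes lie within a single fragment, so each can be enforced locally — preserved.

lossy but dependency-preserving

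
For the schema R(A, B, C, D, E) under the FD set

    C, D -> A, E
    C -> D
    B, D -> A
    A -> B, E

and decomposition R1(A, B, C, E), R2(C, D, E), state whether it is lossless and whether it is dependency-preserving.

Lossless test: (C, E)⁺ = {A, B, C, D, E}, which contains all of one fragment — lossless.
Dependency preservation: the restricted closure of {B, D} across the fragments never reaches {A}, so B, D → A cannot be enforced without a join — not preserved.

lossless but not dependency-preserving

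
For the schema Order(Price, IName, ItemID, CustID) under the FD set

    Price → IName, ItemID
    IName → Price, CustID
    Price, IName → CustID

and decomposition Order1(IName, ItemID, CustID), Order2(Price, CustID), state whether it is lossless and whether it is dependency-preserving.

lossy and not dependency-preserving

Lossless test: (CustID)⁺ = {CustID}, which is a superkey of neither fragment — lossy.
Dependency preservation: the restricted closure of {Price} across the fragments never reaches {IName, ItemID}, so Price → IName, ItemID cannot be enforced without a join — not preserved.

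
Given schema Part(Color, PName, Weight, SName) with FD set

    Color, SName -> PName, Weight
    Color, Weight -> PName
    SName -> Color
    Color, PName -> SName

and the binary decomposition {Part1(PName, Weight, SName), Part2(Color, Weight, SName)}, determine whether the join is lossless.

Yes

Common attributes: Part1 ∩ Part2 = {Weight, SName}.
Closure of {Weight, SName}: SName → Color applies, adding Color; Color, SName → PName, Weight applies, adding PName. So (Weight, SName)⁺ = {Color, PName, Weight, SName}.
This closure contains every attribute of Part1, so Part1 ∩ Part2 → Part1. The join is lossless.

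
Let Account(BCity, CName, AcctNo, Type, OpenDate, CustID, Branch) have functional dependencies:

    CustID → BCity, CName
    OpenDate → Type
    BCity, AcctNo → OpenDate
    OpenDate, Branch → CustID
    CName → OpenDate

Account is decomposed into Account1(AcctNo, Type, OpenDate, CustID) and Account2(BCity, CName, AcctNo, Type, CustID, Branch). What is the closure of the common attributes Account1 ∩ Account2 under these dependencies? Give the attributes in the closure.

BCity, CName, AcctNo, Type, OpenDate, CustID

Account1 ∩ Account2 = {AcctNo, Type, CustID}.
CustID → BCity, CName applies, adding BCity, CName
BCity, AcctNo → OpenDate applies, adding OpenDate
Closure: {BCity, CName, AcctNo, Type, OpenDate, CustID}.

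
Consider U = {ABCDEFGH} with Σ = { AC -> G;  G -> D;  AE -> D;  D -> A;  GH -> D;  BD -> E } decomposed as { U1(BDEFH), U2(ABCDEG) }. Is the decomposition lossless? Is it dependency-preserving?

Lossless test: (BDE)⁺ = {ABDE}, which is a superkey of neither fragment — lossy.
Dependency preservation: GH → D is not contained in any single fragment, but the restricted closure of its left-hand side across the fragments still reaches the right-hand side; the remaining FDs each lie inside some fragment. All dependencies are preserved.

lossy but dependency-preserving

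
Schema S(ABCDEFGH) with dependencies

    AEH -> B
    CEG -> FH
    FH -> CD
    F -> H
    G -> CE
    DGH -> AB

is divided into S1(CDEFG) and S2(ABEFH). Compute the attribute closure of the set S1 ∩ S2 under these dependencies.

S1 ∩ S2 = {EF}.
F → H applies, adding H
FH → CD applies, adding CD
Closure: {CDEFH}.

CDEFH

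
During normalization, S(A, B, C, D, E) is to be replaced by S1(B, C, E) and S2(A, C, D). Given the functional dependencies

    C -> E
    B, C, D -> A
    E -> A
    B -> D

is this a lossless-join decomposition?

Common attributes: S1 ∩ S2 = {C}.
Closure of {C}: C → E applies, adding E; E → A applies, adding A. So (C)⁺ = {A, C, E}.
The closure contains neither all of S1 = {B, C, E} nor all of S2 = {A, C, D}, so the common attributes are not a superkey of either fragment. The join is lossy.

No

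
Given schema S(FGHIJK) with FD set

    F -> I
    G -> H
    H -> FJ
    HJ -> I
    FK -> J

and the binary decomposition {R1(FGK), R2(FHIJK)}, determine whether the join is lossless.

No

Common attributes: R1 ∩ R2 = {FK}.
Closure of {FK}: F → I applies, adding I; FK → J applies, adding J. So (FK)⁺ = {FIJK}.
The closure contains neither all of R1 = {FGK} nor all of R2 = {FHIJK}, so the common attributes are not a superkey of either fragment. The join is lossy.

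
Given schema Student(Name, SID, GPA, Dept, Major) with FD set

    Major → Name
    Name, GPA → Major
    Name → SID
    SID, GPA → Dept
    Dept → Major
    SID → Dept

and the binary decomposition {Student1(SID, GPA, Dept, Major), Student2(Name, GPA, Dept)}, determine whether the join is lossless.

Yes

Common attributes: Student1 ∩ Student2 = {GPA, Dept}.
Closure of {GPA, Dept}: Dept → Major applies, adding Major; Major → Name applies, adding Name; Name → SID applies, adding SID. So (GPA, Dept)⁺ = {Name, SID, GPA, Dept, Major}.
This closure contains every attribute of Student1, so Student1 ∩ Student2 → Student1. The join is lossless.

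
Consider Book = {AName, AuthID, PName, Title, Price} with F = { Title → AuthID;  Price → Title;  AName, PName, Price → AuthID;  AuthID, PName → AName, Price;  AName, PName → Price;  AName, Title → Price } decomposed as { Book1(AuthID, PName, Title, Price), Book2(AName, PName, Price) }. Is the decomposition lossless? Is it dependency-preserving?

lossless but not dependency-preserving

Lossless test: (PName, Price)⁺ = {AName, AuthID, PName, Title, Price}, which contains all of one fragment — lossless.
Dependency preservation: the restricted closure of {AName, Title} across the fragments never reaches {Price}, so AName, Title → Price cannot be enforced without a join — not preserved.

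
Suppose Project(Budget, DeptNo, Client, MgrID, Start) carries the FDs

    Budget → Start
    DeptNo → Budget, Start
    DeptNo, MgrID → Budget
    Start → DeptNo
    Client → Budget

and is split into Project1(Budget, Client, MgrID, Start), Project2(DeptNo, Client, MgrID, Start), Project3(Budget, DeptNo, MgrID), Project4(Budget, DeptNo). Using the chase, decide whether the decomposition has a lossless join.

Yes

Chase test. Columns are Budget, DeptNo, Client, MgrID, Start; row i has aⱼ where attribute j ∈ Projecti, else bᵢⱼ.
Initial tableau (one row per fragment):
  row 1: a1 b12 a3 a4 a5
  row 2: b21 a2 a3 a4 a5
  row 3: a1 a2 b33 a4 b35
  row 4: a1 a2 b43 b44 b45
Rows 1 and 3 agree on Budget; apply Budget→Start and equate their Start entries.
Rows 1 and 4 agree on Budget; apply Budget→Start and equate their Start entries.
Rows 2 and 3 agree on DeptNo; apply DeptNo→Budget, Start and equate their Budget, Start entries.
Rows 1 and 2 agree on Start; apply Start→DeptNo and equate their DeptNo entries.
Row 1 is now all distinguished symbols — the join is lossless.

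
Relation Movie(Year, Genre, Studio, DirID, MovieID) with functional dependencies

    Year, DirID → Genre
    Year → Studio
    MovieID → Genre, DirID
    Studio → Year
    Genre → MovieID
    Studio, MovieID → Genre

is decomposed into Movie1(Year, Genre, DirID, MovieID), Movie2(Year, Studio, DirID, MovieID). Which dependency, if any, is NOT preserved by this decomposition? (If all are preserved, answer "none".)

Year, DirID → Genre lies within Movie1.
Year → Studio lies within Movie2.
MovieID → Genre, DirID lies within Movie1.
Studio → Year lies within Movie2.
Genre → MovieID lies within Movie1.
Studio, MovieID → Genre: restricted closure across fragments reaches Genre.
Every dependency is enforceable on the fragments, so the decomposition is dependency-preserving.

none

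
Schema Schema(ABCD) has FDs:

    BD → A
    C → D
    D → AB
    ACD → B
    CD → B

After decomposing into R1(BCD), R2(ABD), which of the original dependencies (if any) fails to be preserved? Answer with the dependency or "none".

BD → A lies within R2.
C → D lies within R1.
D → AB lies within R2.
ACD → B: restricted closure across fragments reaches B.
CD → B lies within R1.
Every dependency is enforceable on the fragments, so the decomposition is dependency-preserving.

none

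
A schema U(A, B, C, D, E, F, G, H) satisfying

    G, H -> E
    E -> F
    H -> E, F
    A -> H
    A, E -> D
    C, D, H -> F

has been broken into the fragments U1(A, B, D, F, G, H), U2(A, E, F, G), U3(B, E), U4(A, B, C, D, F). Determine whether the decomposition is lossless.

No

Chase test. Columns are A, B, C, D, E, F, G, H; row i has aⱼ where attribute j ∈ Ui, else bᵢⱼ.
Initial tableau (one row per fragment):
  row 1: a1 a2 b13 a4 b15 a6 a7 a8
  row 2: a1 b22 b23 b24 a5 a6 a7 b28
  row 3: b31 a2 b33 b34 a5 b36 b37 b38
  row 4: a1 a2 a3 a4 b45 a6 b47 b48
Rows 2 and 3 agree on E; apply E→F and equate their F entries.
Rows 1 and 2 agree on A; apply A→H and equate their H entries.
Rows 1 and 4 agree on A; apply A→H and equate their H entries.
Rows 1 and 2 agree on G, H; apply G, H→E and equate their E entries.
Rows 1 and 4 agree on H; apply H→E, F and equate their E, F entries.
Rows 1 and 2 agree on A, E; apply A, E→D and equate their D entries.
No row becomes fully distinguished — the join is lossy.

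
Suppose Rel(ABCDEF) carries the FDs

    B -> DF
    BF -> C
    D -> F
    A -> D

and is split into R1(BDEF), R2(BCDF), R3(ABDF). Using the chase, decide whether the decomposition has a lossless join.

No

Chase test. Columns are ABCDEF; row i has aⱼ where attribute j ∈ Ri, else bᵢⱼ.
Initial tableau (one row per fragment):
  row 1: b11 a2 b13 a4 a5 a6
  row 2: b21 a2 a3 a4 b25 a6
  row 3: a1 a2 b33 a4 b35 a6
Rows 1 and 2 agree on BF; apply BF→C and equate their C entries.
Rows 1 and 3 agree on BF; apply BF→C and equate their C entries.
No row becomes fully distinguished — the join is lossy.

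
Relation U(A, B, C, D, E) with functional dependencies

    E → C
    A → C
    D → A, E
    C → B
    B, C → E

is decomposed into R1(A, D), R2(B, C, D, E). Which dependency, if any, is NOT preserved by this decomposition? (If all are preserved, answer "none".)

Check A → C: no single fragment contains all of {A, C}, and the restricted closure of {A} across the fragments never reaches {C}.
E → C is preserved.
D → A, E is preserved.
C → B is preserved.
B, C → E is preserved.

A → C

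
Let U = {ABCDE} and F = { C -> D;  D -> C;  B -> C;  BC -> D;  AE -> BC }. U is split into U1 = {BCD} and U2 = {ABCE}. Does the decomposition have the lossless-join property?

Yes

Common attributes: U1 ∩ U2 = {BC}.
Closure of {BC}: C → D applies, adding D. So (BC)⁺ = {BCD}.
This closure contains every attribute of U1, so U1 ∩ U2 → U1. The join is lossless.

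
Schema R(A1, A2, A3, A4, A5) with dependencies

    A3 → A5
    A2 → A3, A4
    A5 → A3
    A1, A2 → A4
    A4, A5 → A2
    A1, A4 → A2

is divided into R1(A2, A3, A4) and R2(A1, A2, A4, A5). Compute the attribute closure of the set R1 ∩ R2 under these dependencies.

R1 ∩ R2 = {A2, A4}.
A2 → A3, A4 applies, adding A3
A3 → A5 applies, adding A5
Closure: {A2, A3, A4, A5}.

A2, A3, A4, A5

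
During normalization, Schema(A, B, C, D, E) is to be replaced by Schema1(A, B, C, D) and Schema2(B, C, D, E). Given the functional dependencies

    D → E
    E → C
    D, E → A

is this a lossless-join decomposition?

Common attributes: Schema1 ∩ Schema2 = {B, C, D}.
Closure of {B, C, D}: D → E applies, adding E; D, E → A applies, adding A. So (B, C, D)⁺ = {A, B, C, D, E}.
This closure contains every attribute of Schema1, so Schema1 ∩ Schema2 → Schema1. The join is lossless.

Yes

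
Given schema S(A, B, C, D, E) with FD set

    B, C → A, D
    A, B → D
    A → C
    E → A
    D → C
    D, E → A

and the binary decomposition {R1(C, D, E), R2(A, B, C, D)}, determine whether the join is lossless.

Common attributes: R1 ∩ R2 = {C, D}.
No dependency enlarges {C, D}, so (C, D)⁺ = {C, D}.
The closure contains neither all of R1 = {C, D, E} nor all of R2 = {A, B, C, D}, so the common attributes are not a superkey of either fragment. The join is lossy.

No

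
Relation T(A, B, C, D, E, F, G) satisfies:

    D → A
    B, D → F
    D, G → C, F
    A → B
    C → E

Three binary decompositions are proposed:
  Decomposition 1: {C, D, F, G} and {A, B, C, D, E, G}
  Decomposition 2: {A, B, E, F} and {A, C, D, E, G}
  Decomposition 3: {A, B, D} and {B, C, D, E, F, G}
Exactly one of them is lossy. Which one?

Decomposition 2

Decomposition 1: common = {C, D, G}, closure = {A, B, C, D, E, F, G} → lossless.
Decomposition 2: common = {A, E}, closure = {A, B, E} → lossy.
Decomposition 3: common = {B, D}, closure = {A, B, D, F} → lossless.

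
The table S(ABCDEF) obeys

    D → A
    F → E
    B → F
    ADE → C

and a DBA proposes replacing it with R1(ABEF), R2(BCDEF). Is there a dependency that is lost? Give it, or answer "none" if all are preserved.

D → A

Check D → A: no single fragment contains all of {AD}, and the restricted closure of {D} across the fragments never reaches {A}.
F → E is preserved.
B → F is preserved.
ADE → C is preserved.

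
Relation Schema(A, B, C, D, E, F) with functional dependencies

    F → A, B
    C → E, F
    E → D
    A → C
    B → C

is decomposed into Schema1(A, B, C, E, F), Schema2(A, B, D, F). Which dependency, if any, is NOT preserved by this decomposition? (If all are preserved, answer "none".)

E → D

Check E → D: no single fragment contains all of {D, E}, and the restricted closure of {E} across the fragments never reaches {D}.
F → A, B is preserved.
C → E, F is preserved.
A → C is preserved.
B → C is preserved.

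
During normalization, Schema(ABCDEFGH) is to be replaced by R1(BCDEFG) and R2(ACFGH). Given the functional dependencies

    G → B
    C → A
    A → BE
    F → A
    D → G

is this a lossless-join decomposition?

No

Common attributes: R1 ∩ R2 = {CFG}.
Closure of {CFG}: G → B applies, adding B; C → A applies, adding A; A → BE applies, adding E. So (CFG)⁺ = {ABCEFG}.
The closure contains neither all of R1 = {BCDEFG} nor all of R2 = {ACFGH}, so the common attributes are not a superkey of either fragment. The join is lossy.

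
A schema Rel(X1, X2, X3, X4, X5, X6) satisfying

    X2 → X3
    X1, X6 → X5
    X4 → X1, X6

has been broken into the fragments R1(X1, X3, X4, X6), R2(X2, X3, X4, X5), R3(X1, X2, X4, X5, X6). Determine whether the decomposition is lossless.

Chase test. Columns are X1, X2, X3, X4, X5, X6; row i has aⱼ where attribute j ∈ Ri, else bᵢⱼ.
Initial tableau (one row per fragment):
  row 1: a1 b12 a3 a4 b15 a6
  row 2: b21 a2 a3 a4 a5 b26
  row 3: a1 a2 b33 a4 a5 a6
Rows 2 and 3 agree on X2; apply X2→X3 and equate their X3 entries.
Rows 1 and 3 agree on X1, X6; apply X1, X6→X5 and equate their X5 entries.
Rows 1 and 2 agree on X4; apply X4→X1, X6 and equate their X1, X6 entries.
Row 2 is now all distinguished symbols — the join is lossless.

Yes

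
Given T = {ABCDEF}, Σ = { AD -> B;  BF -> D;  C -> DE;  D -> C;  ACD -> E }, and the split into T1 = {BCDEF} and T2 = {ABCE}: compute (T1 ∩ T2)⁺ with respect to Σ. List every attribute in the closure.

BCDE

T1 ∩ T2 = {BCE}.
C → DE applies, adding D
Closure: {BCDE}.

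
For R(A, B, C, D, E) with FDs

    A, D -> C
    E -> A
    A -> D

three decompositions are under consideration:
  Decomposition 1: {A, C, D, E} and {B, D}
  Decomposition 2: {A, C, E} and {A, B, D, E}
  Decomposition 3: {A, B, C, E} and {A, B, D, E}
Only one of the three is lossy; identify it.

Decomposition 1: common = {D}, closure = {D} → lossy.
Decomposition 2: common = {A, E}, closure = {A, C, D, E} → lossless.
Decomposition 3: common = {A, B, E}, closure = {A, B, C, D, E} → lossless.

Decomposition 1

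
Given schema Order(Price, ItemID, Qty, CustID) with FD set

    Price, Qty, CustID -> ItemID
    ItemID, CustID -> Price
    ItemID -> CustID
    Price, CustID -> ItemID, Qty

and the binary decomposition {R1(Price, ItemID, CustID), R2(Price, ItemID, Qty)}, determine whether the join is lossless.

Common attributes: R1 ∩ R2 = {Price, ItemID}.
Closure of {Price, ItemID}: ItemID → CustID applies, adding CustID; Price, CustID → ItemID, Qty applies, adding Qty. So (Price, ItemID)⁺ = {Price, ItemID, Qty, CustID}.
This closure contains every attribute of R1, so R1 ∩ R2 → R1. The join is lossless.

Yes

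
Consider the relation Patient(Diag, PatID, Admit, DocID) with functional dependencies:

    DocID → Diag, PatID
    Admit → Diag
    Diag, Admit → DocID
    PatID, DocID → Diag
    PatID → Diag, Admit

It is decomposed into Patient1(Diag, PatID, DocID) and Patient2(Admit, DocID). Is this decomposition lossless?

Common attributes: Patient1 ∩ Patient2 = {DocID}.
Closure of {DocID}: DocID → Diag, PatID applies, adding Diag, PatID; PatID → Diag, Admit applies, adding Admit. So (DocID)⁺ = {Diag, PatID, Admit, DocID}.
This closure contains every attribute of Patient1, so Patient1 ∩ Patient2 → Patient1. The join is lossless.

Yes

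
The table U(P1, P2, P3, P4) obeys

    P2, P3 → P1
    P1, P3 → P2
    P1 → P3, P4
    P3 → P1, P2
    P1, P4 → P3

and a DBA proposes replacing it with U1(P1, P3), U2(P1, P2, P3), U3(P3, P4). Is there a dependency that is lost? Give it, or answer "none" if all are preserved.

P2, P3 → P1 lies within U2.
P1, P3 → P2 lies within U2.
P1 → P3, P4: restricted closure across fragments reaches P3, P4.
P3 → P1, P2 lies within U2.
P1, P4 → P3: restricted closure across fragments reaches P3.
Every dependency is enforceable on the fragments, so the decomposition is dependency-preserving.

none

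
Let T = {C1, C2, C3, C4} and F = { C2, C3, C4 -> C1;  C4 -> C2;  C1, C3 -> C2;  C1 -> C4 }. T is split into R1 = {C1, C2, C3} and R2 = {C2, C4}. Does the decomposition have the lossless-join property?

No

Common attributes: R1 ∩ R2 = {C2}.
No dependency enlarges {C2}, so (C2)⁺ = {C2}.
The closure contains neither all of R1 = {C1, C2, C3} nor all of R2 = {C2, C4}, so the common attributes are not a superkey of either fragment. The join is lossy.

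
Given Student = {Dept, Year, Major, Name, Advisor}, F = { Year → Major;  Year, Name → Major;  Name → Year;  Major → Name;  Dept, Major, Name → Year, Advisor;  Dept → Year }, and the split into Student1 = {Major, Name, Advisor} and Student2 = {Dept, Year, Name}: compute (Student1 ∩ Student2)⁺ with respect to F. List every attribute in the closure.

Year, Major, Name

Student1 ∩ Student2 = {Name}.
Name → Year applies, adding Year
Year → Major applies, adding Major
Closure: {Year, Major, Name}.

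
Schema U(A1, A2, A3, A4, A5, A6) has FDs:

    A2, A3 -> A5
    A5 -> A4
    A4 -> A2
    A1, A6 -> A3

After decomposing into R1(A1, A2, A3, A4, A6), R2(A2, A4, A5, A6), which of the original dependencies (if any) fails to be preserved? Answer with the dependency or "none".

A2, A3 -> A5

Check A2, A3 → A5: no single fragment contains all of {A2, A3, A5}, and the restricted closure of {A2, A3} across the fragments never reaches {A5}.
A5 → A4 is preserved.
A4 → A2 is preserved.
A1, A6 → A3 is preserved.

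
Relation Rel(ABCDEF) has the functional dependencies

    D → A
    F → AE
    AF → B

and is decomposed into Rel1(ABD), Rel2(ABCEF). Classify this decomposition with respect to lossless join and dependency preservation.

Lossless test: (AB)⁺ = {AB}, which is a superkey of neither fragment — lossy.
Dependency preservation: every FD's attributes lie within a single fragment, so each can be enforced locally — preserved.

lossy but dependency-preserving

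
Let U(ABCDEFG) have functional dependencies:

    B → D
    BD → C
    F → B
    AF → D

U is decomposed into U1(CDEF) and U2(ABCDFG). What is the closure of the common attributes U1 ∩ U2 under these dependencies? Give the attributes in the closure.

U1 ∩ U2 = {CDF}.
F → B applies, adding B
Closure: {BCDF}.

BCDF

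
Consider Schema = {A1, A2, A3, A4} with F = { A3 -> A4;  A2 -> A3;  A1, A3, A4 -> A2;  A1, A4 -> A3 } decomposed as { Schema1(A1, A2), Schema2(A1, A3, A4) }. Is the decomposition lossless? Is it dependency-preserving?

lossy and not dependency-preserving

Lossless test: (A1)⁺ = {A1}, which is a superkey of neither fragment — lossy.
Dependency preservation: the restricted closure of {A2} across the fragments never reaches {A3}, so A2 → A3 cannot be enforced without a join — not preserved.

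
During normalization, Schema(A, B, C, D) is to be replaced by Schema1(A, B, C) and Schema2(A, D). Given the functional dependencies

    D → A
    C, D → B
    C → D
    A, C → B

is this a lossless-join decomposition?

Common attributes: Schema1 ∩ Schema2 = {A}.
No dependency enlarges {A}, so (A)⁺ = {A}.
The closure contains neither all of Schema1 = {A, B, C} nor all of Schema2 = {A, D}, so the common attributes are not a superkey of either fragment. The join is lossy.

No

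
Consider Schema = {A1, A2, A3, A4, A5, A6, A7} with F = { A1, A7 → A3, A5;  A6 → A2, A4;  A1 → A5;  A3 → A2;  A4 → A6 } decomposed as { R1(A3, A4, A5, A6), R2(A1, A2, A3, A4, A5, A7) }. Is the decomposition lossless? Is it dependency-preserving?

Lossless test: (A3, A4, A5)⁺ = {A2, A3, A4, A5, A6}, which contains all of one fragment — lossless.
Dependency preservation: A6 → A2, A4 is not contained in any single fragment, but the restricted closure of its left-hand side across the fragments still reaches the right-hand side; the remaining FDs each lie inside some fragment. All dependencies are preserved.

lossless and dependency-preserving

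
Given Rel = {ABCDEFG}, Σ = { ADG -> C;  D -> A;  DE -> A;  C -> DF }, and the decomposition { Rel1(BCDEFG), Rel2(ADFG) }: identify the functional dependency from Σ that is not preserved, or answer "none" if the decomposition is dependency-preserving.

none

ADG → C: restricted closure across fragments reaches C.
D → A lies within Rel2.
DE → A: restricted closure across fragments reaches A.
C → DF lies within Rel1.
Every dependency is enforceable on the fragments, so the decomposition is dependency-preserving.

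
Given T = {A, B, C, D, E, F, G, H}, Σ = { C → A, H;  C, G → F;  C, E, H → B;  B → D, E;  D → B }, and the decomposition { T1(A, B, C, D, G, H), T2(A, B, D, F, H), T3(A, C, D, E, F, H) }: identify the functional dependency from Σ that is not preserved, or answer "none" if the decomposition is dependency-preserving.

C, G → F

Check C, G → F: no single fragment contains all of {C, F, G}, and the restricted closure of {C, G} across the fragments never reaches {F}.
C → A, H is preserved.
C, E, H → B is preserved.
B → D, E is preserved.
D → B is preserved.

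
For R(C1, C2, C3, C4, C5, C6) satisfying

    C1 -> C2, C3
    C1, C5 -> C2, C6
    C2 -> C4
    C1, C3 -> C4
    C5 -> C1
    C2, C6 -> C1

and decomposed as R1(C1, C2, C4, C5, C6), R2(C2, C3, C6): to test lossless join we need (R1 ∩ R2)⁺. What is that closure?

R1 ∩ R2 = {C2, C6}.
C2 → C4 applies, adding C4
C2, C6 → C1 applies, adding C1
C1 → C2, C3 applies, adding C3
Closure: {C1, C2, C3, C4, C6}.

C1, C2, C3, C4, C6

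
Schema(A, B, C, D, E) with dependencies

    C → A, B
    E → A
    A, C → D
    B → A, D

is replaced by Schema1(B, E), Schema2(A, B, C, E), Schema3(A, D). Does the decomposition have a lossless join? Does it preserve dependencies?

Lossless test (chase): Rows 1 and 2 agree on E; apply E→A and equate their A entries. Rows 1 and 2 agree on B; apply B→A, D and equate their A, D entries. No row becomes fully distinguished — the join is lossy.
Dependency preservation: the restricted closure of {A, C} across the fragments never reaches {D}, so A, C → D cannot be enforced without a join — not preserved.

lossy and not dependency-preserving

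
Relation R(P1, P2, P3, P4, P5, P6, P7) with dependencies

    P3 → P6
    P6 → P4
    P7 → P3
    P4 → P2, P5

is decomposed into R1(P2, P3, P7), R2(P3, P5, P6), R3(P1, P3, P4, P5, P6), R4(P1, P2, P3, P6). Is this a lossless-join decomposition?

Chase test. Columns are P1, P2, P3, P4, P5, P6, P7; row i has aⱼ where attribute j ∈ Ri, else bᵢⱼ.
Initial tableau (one row per fragment):
  row 1: b11 a2 a3 b14 b15 b16 a7
  row 2: b21 b22 a3 b24 a5 a6 b27
  row 3: a1 b32 a3 a4 a5 a6 b37
  row 4: a1 a2 a3 b44 b45 a6 b47
Rows 1 and 2 agree on P3; apply P3→P6 and equate their P6 entries.
Rows 1 and 2 agree on P6; apply P6→P4 and equate their P4 entries.
Rows 1 and 3 agree on P6; apply P6→P4 and equate their P4 entries.
Rows 1 and 4 agree on P6; apply P6→P4 and equate their P4 entries.
Rows 1 and 2 agree on P4; apply P4→P2, P5 and equate their P2, P5 entries.
Rows 1 and 3 agree on P4; apply P4→P2, P5 and equate their P2, P5 entries.
Rows 1 and 4 agree on P4; apply P4→P2, P5 and equate their P2, P5 entries.
No row becomes fully distinguished — the join is lossy.

No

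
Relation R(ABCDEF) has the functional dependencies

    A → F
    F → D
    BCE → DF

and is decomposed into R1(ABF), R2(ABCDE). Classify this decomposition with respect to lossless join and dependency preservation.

lossless but not dependency-preserving

Lossless test: (AB)⁺ = {ABDF}, which contains all of one fragment — lossless.
Dependency preservation: the restricted closure of {F} across the fragments never reaches {D}, so F → D cannot be enforced without a join — not preserved.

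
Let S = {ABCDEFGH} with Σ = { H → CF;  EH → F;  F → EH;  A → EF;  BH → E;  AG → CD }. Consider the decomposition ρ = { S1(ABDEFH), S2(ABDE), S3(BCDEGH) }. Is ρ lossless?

Chase test. Columns are ABCDEFGH; row i has aⱼ where attribute j ∈ Si, else bᵢⱼ.
Initial tableau (one row per fragment):
  row 1: a1 a2 b13 a4 a5 a6 b17 a8
  row 2: a1 a2 b23 a4 a5 b26 b27 b28
  row 3: b31 a2 a3 a4 a5 b36 a7 a8
Rows 1 and 3 agree on H; apply H→CF and equate their CF entries.
Rows 1 and 2 agree on A; apply A→EF and equate their EF entries.
Rows 1 and 2 agree on F; apply F→EH and equate their EH entries.
Rows 1 and 2 agree on H; apply H→CF and equate their CF entries.
No row becomes fully distinguished — the join is lossy.

No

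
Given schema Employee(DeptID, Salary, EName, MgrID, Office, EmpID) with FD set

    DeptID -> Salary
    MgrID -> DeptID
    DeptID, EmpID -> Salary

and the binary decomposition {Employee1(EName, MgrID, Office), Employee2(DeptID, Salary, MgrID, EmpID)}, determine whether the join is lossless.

No

Common attributes: Employee1 ∩ Employee2 = {MgrID}.
Closure of {MgrID}: MgrID → DeptID applies, adding DeptID; DeptID → Salary applies, adding Salary. So (MgrID)⁺ = {DeptID, Salary, MgrID}.
The closure contains neither all of Employee1 = {EName, MgrID, Office} nor all of Employee2 = {DeptID, Salary, MgrID, EmpID}, so the common attributes are not a superkey of either fragment. The join is lossy.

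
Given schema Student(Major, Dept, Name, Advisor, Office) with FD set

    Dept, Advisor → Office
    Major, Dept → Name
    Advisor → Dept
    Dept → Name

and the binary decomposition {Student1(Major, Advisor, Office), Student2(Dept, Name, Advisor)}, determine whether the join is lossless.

Common attributes: Student1 ∩ Student2 = {Advisor}.
Closure of {Advisor}: Advisor → Dept applies, adding Dept; Dept → Name applies, adding Name; Dept, Advisor → Office applies, adding Office. So (Advisor)⁺ = {Dept, Name, Advisor, Office}.
This closure contains every attribute of Student2, so Student1 ∩ Student2 → Student2. The join is lossless.

Yes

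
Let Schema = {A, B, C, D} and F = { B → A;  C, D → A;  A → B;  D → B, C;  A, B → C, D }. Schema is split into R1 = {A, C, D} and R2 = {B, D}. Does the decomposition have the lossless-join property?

Yes

Common attributes: R1 ∩ R2 = {D}.
Closure of {D}: D → B, C applies, adding B, C; B → A applies, adding A. So (D)⁺ = {A, B, C, D}.
This closure contains every attribute of R1, so R1 ∩ R2 → R1. The join is lossless.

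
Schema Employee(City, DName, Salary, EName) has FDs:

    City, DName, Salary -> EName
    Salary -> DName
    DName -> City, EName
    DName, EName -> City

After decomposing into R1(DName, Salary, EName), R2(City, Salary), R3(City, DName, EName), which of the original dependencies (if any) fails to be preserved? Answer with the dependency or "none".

City, DName, Salary → EName: restricted closure across fragments reaches EName.
Salary → DName lies within R1.
DName → City, EName lies within R3.
DName, EName → City lies within R3.
Every dependency is enforceable on the fragments, so the decomposition is dependency-preserving.

none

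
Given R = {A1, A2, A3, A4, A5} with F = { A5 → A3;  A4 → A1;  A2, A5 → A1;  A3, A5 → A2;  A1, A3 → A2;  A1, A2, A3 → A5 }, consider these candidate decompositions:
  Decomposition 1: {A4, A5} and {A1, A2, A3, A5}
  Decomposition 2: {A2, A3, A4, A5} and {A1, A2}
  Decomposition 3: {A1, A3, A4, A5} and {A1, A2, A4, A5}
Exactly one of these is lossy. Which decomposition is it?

Decomposition 1: common = {A5}, closure = {A1, A2, A3, A5} → lossless.
Decomposition 2: common = {A2}, closure = {A2} → lossy.
Decomposition 3: common = {A1, A4, A5}, closure = {A1, A2, A3, A4, A5} → lossless.

Decomposition 2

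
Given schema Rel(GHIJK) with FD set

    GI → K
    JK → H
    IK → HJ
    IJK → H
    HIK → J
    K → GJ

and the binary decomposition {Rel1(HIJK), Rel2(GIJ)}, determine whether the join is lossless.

No

Common attributes: Rel1 ∩ Rel2 = {IJ}.
No dependency enlarges {IJ}, so (IJ)⁺ = {IJ}.
The closure contains neither all of Rel1 = {HIJK} nor all of Rel2 = {GIJ}, so the common attributes are not a superkey of either fragment. The join is lossy.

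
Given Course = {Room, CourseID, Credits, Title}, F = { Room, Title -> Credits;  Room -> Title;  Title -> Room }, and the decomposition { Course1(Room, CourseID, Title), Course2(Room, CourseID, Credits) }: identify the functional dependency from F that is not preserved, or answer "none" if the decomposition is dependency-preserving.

none

Room, Title → Credits: restricted closure across fragments reaches Credits.
Room → Title lies within Course1.
Title → Room lies within Course1.
Every dependency is enforceable on the fragments, so the decomposition is dependency-preserving.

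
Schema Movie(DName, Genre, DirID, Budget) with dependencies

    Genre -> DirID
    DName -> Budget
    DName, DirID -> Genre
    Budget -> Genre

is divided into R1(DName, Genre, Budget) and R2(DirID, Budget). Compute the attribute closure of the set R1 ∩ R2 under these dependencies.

Genre, DirID, Budget

R1 ∩ R2 = {Budget}.
Budget → Genre applies, adding Genre
Genre → DirID applies, adding DirID
Closure: {Genre, DirID, Budget}.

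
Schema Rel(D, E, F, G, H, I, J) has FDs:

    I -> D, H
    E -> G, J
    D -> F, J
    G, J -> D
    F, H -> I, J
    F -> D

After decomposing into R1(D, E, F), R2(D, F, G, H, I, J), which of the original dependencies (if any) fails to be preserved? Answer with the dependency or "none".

Check E → G, J: no single fragment contains all of {E, G, J}, and the restricted closure of {E} across the fragments never reaches {G, J}.
I → D, H is preserved.
D → F, J is preserved.
G, J → D is preserved.
F, H → I, J is preserved.
F → D is preserved.

E -> G, J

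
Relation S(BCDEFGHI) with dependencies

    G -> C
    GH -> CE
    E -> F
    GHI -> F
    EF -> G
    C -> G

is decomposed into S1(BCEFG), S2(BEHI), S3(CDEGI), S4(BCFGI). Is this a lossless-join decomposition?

Chase test. Columns are BCDEFGHI; row i has aⱼ where attribute j ∈ Si, else bᵢⱼ.
Initial tableau (one row per fragment):
  row 1: a1 a2 b13 a4 a5 a6 b17 b18
  row 2: a1 b22 b23 a4 b25 b26 a7 a8
  row 3: b31 a2 a3 a4 b35 a6 b37 a8
  row 4: a1 a2 b43 b44 a5 a6 b47 a8
Rows 1 and 2 agree on E; apply E→F and equate their F entries.
Rows 1 and 3 agree on E; apply E→F and equate their F entries.
Rows 1 and 2 agree on EF; apply EF→G and equate their G entries.
Rows 1 and 2 agree on G; apply G→C and equate their C entries.
No row becomes fully distinguished — the join is lossy.

No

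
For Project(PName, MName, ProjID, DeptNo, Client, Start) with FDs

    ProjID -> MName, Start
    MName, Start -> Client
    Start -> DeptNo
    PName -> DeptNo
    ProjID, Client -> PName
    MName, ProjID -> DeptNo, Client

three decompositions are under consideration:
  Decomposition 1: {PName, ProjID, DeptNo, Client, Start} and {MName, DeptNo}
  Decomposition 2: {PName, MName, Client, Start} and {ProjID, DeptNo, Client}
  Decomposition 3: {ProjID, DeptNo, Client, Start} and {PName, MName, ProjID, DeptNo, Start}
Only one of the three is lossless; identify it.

Decomposition 1: common = {DeptNo}, closure = {DeptNo} → lossy.
Decomposition 2: common = {Client}, closure = {Client} → lossy.
Decomposition 3: common = {ProjID, DeptNo, Start}, closure = {PName, MName, ProjID, DeptNo, Client, Start} → lossless.

Decomposition 3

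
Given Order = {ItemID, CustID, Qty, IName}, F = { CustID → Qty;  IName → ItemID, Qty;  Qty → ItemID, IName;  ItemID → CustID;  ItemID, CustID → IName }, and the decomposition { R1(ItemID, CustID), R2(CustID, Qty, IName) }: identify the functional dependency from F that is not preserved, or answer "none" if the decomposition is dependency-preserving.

CustID → Qty lies within R2.
IName → ItemID, Qty: restricted closure across fragments reaches ItemID, Qty.
Qty → ItemID, IName: restricted closure across fragments reaches ItemID, IName.
ItemID → CustID lies within R1.
ItemID, CustID → IName: restricted closure across fragments reaches IName.
Every dependency is enforceable on the fragments, so the decomposition is dependency-preserving.

none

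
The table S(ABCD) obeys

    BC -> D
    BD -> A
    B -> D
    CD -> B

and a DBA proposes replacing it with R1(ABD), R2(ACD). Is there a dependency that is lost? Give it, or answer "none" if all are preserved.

Check CD → B: no single fragment contains all of {BCD}, and the restricted closure of {CD} across the fragments never reaches {B}.
BC → D is preserved.
BD → A is preserved.
B → D is preserved.

CD -> B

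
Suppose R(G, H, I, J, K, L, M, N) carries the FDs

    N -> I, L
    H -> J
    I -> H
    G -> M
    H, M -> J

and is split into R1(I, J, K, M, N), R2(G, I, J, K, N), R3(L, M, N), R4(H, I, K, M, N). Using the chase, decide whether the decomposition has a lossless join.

No

Chase test. Columns are G, H, I, J, K, L, M, N; row i has aⱼ where attribute j ∈ Ri, else bᵢⱼ.
Initial tableau (one row per fragment):
  row 1: b11 b12 a3 a4 a5 b16 a7 a8
  row 2: a1 b22 a3 a4 a5 b26 b27 a8
  row 3: b31 b32 b33 b34 b35 a6 a7 a8
  row 4: b41 a2 a3 b44 a5 b46 a7 a8
Rows 1 and 2 agree on N; apply N→I, L and equate their I, L entries.
Rows 1 and 3 agree on N; apply N→I, L and equate their I, L entries.
Rows 1 and 4 agree on N; apply N→I, L and equate their I, L entries.
Rows 1 and 2 agree on I; apply I→H and equate their H entries.
Rows 1 and 3 agree on I; apply I→H and equate their H entries.
Rows 1 and 4 agree on I; apply I→H and equate their H entries.
Rows 1 and 3 agree on H, M; apply H, M→J and equate their J entries.
Rows 1 and 4 agree on H, M; apply H, M→J and equate their J entries.
No row becomes fully distinguished — the join is lossy.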